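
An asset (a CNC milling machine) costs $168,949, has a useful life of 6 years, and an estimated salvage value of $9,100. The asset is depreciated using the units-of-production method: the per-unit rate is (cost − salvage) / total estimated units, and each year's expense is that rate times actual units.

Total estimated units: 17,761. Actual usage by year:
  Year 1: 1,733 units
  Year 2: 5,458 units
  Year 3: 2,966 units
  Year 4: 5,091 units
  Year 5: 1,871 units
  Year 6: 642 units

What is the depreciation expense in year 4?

Depreciable base = $168,949 − $9,100 = $159,849.
Rate = $159,849 / 17,761 units = $9 per unit.
Year 1: 1,733 × $9 = $15,597. Book value $153,352.
Year 2: 5,458 × $9 = $49,122. Book value $104,230.
Year 3: 2,966 × $9 = $26,694. Book value $77,536.
Year 4: 5,091 × $9 = $45,819. Book value $31,717.

$45,819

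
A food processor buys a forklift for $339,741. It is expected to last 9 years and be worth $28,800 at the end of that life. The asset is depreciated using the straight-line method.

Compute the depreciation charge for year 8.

Depreciable base = $339,741 − $28,800 = $310,941.
Annual expense = $310,941 / 9 = $34,549.

$34,549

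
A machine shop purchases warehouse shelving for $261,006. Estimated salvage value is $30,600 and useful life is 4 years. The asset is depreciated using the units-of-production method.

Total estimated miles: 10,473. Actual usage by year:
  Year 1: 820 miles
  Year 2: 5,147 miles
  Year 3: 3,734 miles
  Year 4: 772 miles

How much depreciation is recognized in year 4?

Depreciable base = $261,006 − $30,600 = $230,406.
Rate = $230,406 / 10,473 miles = $22 per mile.
Year 1: 820 × $22 = $18,040. Book value $242,966.
Year 2: 5,147 × $22 = $113,234. Book value $129,732.
Year 3: 3,734 × $22 = $82,148. Book value $47,584.
Year 4: 772 × $22 = $16,984. Book value $30,600.

$16,984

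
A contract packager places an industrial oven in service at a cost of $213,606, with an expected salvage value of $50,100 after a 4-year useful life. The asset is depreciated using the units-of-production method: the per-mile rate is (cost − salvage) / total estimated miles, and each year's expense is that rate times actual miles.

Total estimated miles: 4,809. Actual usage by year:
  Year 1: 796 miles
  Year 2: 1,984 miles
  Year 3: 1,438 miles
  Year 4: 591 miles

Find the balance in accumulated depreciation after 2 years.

$94,520

Depreciable base = $213,606 − $50,100 = $163,506.
Rate = $163,506 / 4,809 miles = $34 per mile.
Year 1: 796 × $34 = $27,064. Book value $186,542.
Year 2: 1,984 × $34 = $67,456. Book value $119,086.
Accumulated through year 2 = $213,606 − $119,086 = $94,520.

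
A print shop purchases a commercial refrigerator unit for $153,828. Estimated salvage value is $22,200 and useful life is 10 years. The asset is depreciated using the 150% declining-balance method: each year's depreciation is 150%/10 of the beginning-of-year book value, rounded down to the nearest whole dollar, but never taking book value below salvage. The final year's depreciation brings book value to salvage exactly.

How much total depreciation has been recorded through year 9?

Depreciable base = $153,828 − $22,200 = $131,628.
Year 1: ⌊$153,828 × 150%/10⌋ = $23,074. Book value $130,754.
Year 2: ⌊$130,754 × 150%/10⌋ = $19,613. Book value $111,141.
Year 3: ⌊$111,141 × 150%/10⌋ = $16,671. Book value $94,470.
Year 4: ⌊$94,470 × 150%/10⌋ = $14,170. Book value $80,300.
Year 5: ⌊$80,300 × 150%/10⌋ = $12,045. Book value $68,255.
Year 6: ⌊$68,255 × 150%/10⌋ = $10,238. Book value $58,017.
Year 7: ⌊$58,017 × 150%/10⌋ = $8,702. Book value $49,315.
Year 8: ⌊$49,315 × 150%/10⌋ = $7,397. Book value $41,918.
Year 9: ⌊$41,918 × 150%/10⌋ = $6,287. Book value $35,631.
Accumulated through year 9 = $153,828 − $35,631 = $118,197.

$118,197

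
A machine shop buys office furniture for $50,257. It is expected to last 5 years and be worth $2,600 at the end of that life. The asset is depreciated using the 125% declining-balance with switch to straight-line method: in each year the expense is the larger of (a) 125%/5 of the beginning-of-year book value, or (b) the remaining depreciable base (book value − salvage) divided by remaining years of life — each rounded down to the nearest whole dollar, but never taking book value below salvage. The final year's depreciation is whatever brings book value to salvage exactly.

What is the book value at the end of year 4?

Depreciable base = $50,257 − $2,600 = $47,657.
Year 1: DB = ⌊$50,257 × 125%/5⌋ = $12,564; SL = ⌊$47,657/5⌋ = $9,531 → take DB $12,564. Book value $37,693.
Year 2: DB = ⌊$37,693 × 125%/5⌋ = $9,423; SL = ⌊$35,093/4⌋ = $8,773 → take DB $9,423. Book value $28,270.
Year 3: DB = ⌊$28,270 × 125%/5⌋ = $7,067; SL = ⌊$25,670/3⌋ = $8,556 → take SL $8,556. Book value $19,714.
Year 4: DB = ⌊$19,714 × 125%/5⌋ = $4,928; SL = ⌊$17,114/2⌋ = $8,557 → take SL $8,557. Book value $11,157.

$11,157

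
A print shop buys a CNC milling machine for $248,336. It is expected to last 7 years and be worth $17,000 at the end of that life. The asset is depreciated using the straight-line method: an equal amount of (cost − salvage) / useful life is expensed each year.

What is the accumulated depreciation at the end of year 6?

Depreciable base = $248,336 − $17,000 = $231,336.
Annual expense = $231,336 / 7 = $33,048.
End of year 1: book value $215,288.
End of year 2: book value $182,240.
End of year 3: book value $149,192.
End of year 4: book value $116,144.
End of year 5: book value $83,096.
End of year 6: book value $50,048.
Accumulated through year 6 = $248,336 − $50,048 = $198,288.

$198,288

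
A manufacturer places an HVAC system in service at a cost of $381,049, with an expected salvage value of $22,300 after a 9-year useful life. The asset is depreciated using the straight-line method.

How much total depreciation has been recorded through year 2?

Depreciable base = $381,049 − $22,300 = $358,749.
Annual expense = $358,749 / 9 = $39,861.
End of year 1: book value $341,188.
End of year 2: book value $301,327.
Accumulated through year 2 = $381,049 − $301,327 = $79,722.

$79,722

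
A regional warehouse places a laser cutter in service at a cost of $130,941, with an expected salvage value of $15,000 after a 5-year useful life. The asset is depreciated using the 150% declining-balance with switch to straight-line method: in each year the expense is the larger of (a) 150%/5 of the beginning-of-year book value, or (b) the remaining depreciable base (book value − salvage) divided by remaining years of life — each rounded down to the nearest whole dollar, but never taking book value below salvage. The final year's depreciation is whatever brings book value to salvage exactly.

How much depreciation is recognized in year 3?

Depreciable base = $130,941 − $15,000 = $115,941.
Year 1: DB = ⌊$130,941 × 150%/5⌋ = $39,282; SL = ⌊$115,941/5⌋ = $23,188 → take DB $39,282. Book value $91,659.
Year 2: DB = ⌊$91,659 × 150%/5⌋ = $27,497; SL = ⌊$76,659/4⌋ = $19,164 → take DB $27,497. Book value $64,162.
Year 3: DB = ⌊$64,162 × 150%/5⌋ = $19,248; SL = ⌊$49,162/3⌋ = $16,387 → take DB $19,248. Book value $44,914.

$19,248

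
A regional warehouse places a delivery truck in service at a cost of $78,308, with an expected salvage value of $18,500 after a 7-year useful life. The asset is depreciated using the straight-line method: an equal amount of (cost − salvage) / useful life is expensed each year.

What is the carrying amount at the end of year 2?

$61,220

Depreciable base = $78,308 − $18,500 = $59,808.
Annual expense = $59,808 / 7 = $8,544.
End of year 1: book value $69,764.
End of year 2: book value $61,220.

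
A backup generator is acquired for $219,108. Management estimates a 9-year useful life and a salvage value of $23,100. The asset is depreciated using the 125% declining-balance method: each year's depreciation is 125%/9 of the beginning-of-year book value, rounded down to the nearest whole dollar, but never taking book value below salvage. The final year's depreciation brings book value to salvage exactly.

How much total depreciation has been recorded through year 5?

$115,364

Depreciable base = $219,108 − $23,100 = $196,008.
Year 1: ⌊$219,108 × 125%/9⌋ = $30,431. Book value $188,677.
Year 2: ⌊$188,677 × 125%/9⌋ = $26,205. Book value $162,472.
Year 3: ⌊$162,472 × 125%/9⌋ = $22,565. Book value $139,907.
Year 4: ⌊$139,907 × 125%/9⌋ = $19,431. Book value $120,476.
Year 5: ⌊$120,476 × 125%/9⌋ = $16,732. Book value $103,744.
Accumulated through year 5 = $219,108 − $103,744 = $115,364.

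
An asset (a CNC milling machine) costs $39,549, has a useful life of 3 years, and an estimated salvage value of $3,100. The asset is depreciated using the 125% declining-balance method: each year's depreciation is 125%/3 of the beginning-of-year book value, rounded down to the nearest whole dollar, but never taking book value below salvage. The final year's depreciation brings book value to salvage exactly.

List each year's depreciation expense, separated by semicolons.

$16,478; $9,612; $10,359

Depreciable base = $39,549 − $3,100 = $36,449.
Year 1: ⌊$39,549 × 125%/3⌋ = $16,478. Book value $23,071.
Year 2: ⌊$23,071 × 125%/3⌋ = $9,612. Book value $13,459.
Year 3 (final): $13,459 − $3,100 = $10,359. Book value $3,100.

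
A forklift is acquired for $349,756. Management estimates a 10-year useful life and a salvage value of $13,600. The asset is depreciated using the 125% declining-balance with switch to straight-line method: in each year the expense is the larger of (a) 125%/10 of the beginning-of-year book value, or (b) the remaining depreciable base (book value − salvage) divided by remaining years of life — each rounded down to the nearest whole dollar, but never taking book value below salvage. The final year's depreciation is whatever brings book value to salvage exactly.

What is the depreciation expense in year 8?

Depreciable base = $349,756 − $13,600 = $336,156.
Year 1: DB = ⌊$349,756 × 125%/10⌋ = $43,719; SL = ⌊$336,156/10⌋ = $33,615 → take DB $43,719. Book value $306,037.
Year 2: DB = ⌊$306,037 × 125%/10⌋ = $38,254; SL = ⌊$292,437/9⌋ = $32,493 → take DB $38,254. Book value $267,783.
Year 3: DB = ⌊$267,783 × 125%/10⌋ = $33,472; SL = ⌊$254,183/8⌋ = $31,772 → take DB $33,472. Book value $234,311.
Year 4: DB = ⌊$234,311 × 125%/10⌋ = $29,288; SL = ⌊$220,711/7⌋ = $31,530 → take SL $31,530. Book value $202,781.
Year 5: DB = ⌊$202,781 × 125%/10⌋ = $25,347; SL = ⌊$189,181/6⌋ = $31,530 → take SL $31,530. Book value $171,251.
Year 6: DB = ⌊$171,251 × 125%/10⌋ = $21,406; SL = ⌊$157,651/5⌋ = $31,530 → take SL $31,530. Book value $139,721.
Year 7: DB = ⌊$139,721 × 125%/10⌋ = $17,465; SL = ⌊$126,121/4⌋ = $31,530 → take SL $31,530. Book value $108,191.
Year 8: DB = ⌊$108,191 × 125%/10⌋ = $13,523; SL = ⌊$94,591/3⌋ = $31,530 → take SL $31,530. Book value $76,661.

$31,530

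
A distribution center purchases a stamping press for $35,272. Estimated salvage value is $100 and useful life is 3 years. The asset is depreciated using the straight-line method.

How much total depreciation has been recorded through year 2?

$23,448

Depreciable base = $35,272 − $100 = $35,172.
Annual expense = $35,172 / 3 = $11,724.
End of year 1: book value $23,548.
End of year 2: book value $11,824.
Accumulated through year 2 = $35,272 − $11,824 = $23,448.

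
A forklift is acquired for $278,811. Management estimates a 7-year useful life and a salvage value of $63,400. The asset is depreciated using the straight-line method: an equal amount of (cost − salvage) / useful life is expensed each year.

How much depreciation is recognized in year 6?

Depreciable base = $278,811 − $63,400 = $215,411.
Annual expense = $215,411 / 7 = $30,773.

$30,773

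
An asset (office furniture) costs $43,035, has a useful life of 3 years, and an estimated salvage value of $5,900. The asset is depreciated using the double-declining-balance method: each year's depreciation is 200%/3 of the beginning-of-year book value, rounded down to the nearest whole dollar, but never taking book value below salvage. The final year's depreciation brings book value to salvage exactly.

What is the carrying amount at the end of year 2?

$5,900

Depreciable base = $43,035 − $5,900 = $37,135.
Year 1: ⌊$43,035 × 200%/3⌋ = $28,690. Book value $14,345.
Year 2: ⌊$14,345 × 200%/3⌋ = $9,563, capped at $8,445. Book value $5,900.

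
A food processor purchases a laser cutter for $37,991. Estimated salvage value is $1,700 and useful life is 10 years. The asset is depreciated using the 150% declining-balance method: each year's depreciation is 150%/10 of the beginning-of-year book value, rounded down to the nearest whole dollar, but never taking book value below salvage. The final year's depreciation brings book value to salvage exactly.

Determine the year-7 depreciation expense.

Depreciable base = $37,991 − $1,700 = $36,291.
Year 1: ⌊$37,991 × 150%/10⌋ = $5,698. Book value $32,293.
Year 2: ⌊$32,293 × 150%/10⌋ = $4,843. Book value $27,450.
Year 3: ⌊$27,450 × 150%/10⌋ = $4,117. Book value $23,333.
Year 4: ⌊$23,333 × 150%/10⌋ = $3,499. Book value $19,834.
Year 5: ⌊$19,834 × 150%/10⌋ = $2,975. Book value $16,859.
Year 6: ⌊$16,859 × 150%/10⌋ = $2,528. Book value $14,331.
Year 7: ⌊$14,331 × 150%/10⌋ = $2,149. Book value $12,182.

$2,149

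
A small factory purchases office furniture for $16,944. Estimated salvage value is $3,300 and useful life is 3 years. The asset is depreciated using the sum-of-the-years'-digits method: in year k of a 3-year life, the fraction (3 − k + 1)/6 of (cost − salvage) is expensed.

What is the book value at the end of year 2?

$5,574

Depreciable base = $16,944 − $3,300 = $13,644.
Sum of the years' digits = 3+2+1 = 6.
Year 1: $13,644 × 3/6 = $6,822. Book value $10,122.
Year 2: $13,644 × 2/6 = $4,548. Book value $5,574.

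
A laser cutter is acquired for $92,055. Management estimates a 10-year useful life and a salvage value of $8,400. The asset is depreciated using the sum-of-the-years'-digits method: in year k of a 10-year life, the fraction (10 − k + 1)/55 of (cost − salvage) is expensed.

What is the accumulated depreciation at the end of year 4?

Depreciable base = $92,055 − $8,400 = $83,655.
Sum of the years' digits = 10+9+8+7+6+5+4+3+2+1 = 55.
Year 1: $83,655 × 10/55 = $15,210. Book value $76,845.
Year 2: $83,655 × 9/55 = $13,689. Book value $63,156.
Year 3: $83,655 × 8/55 = $12,168. Book value $50,988.
Year 4: $83,655 × 7/55 = $10,647. Book value $40,341.
Accumulated through year 4 = $92,055 − $40,341 = $51,714.

$51,714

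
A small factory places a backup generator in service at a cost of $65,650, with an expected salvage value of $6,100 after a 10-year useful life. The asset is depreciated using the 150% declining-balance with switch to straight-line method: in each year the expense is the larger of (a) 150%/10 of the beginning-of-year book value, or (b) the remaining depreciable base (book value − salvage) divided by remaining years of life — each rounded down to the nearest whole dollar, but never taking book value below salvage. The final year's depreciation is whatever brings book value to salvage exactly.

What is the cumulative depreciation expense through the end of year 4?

$31,378

Depreciable base = $65,650 − $6,100 = $59,550.
Year 1: DB = ⌊$65,650 × 150%/10⌋ = $9,847; SL = ⌊$59,550/10⌋ = $5,955 → take DB $9,847. Book value $55,803.
Year 2: DB = ⌊$55,803 × 150%/10⌋ = $8,370; SL = ⌊$49,703/9⌋ = $5,522 → take DB $8,370. Book value $47,433.
Year 3: DB = ⌊$47,433 × 150%/10⌋ = $7,114; SL = ⌊$41,333/8⌋ = $5,166 → take DB $7,114. Book value $40,319.
Year 4: DB = ⌊$40,319 × 150%/10⌋ = $6,047; SL = ⌊$34,219/7⌋ = $4,888 → take DB $6,047. Book value $34,272.
Accumulated through year 4 = $65,650 − $34,272 = $31,378.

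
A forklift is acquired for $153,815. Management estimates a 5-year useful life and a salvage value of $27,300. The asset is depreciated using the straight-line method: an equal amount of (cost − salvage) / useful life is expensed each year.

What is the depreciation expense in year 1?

$25,303

Depreciable base = $153,815 − $27,300 = $126,515.
Annual expense = $126,515 / 5 = $25,303.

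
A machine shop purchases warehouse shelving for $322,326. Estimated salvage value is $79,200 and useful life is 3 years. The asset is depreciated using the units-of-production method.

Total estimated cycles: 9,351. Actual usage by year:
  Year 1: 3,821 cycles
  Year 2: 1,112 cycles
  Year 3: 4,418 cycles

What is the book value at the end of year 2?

Depreciable base = $322,326 − $79,200 = $243,126.
Rate = $243,126 / 9,351 cycles = $26 per cycle.
Year 1: 3,821 × $26 = $99,346. Book value $222,980.
Year 2: 1,112 × $26 = $28,912. Book value $194,068.

$194,068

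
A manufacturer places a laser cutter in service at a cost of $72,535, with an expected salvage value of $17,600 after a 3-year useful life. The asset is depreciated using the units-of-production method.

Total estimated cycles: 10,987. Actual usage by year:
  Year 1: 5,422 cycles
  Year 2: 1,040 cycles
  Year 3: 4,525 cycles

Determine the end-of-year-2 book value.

Depreciable base = $72,535 − $17,600 = $54,935.
Rate = $54,935 / 10,987 cycles = $5 per cycle.
Year 1: 5,422 × $5 = $27,110. Book value $45,425.
Year 2: 1,040 × $5 = $5,200. Book value $40,225.

$40,225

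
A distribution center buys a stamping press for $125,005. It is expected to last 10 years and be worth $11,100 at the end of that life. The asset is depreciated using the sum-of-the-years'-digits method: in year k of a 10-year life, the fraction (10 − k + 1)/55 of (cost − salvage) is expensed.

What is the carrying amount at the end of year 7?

$23,526

Depreciable base = $125,005 − $11,100 = $113,905.
Sum of the years' digits = 10+9+8+7+6+5+4+3+2+1 = 55.
Year 1: $113,905 × 10/55 = $20,710. Book value $104,295.
Year 2: $113,905 × 9/55 = $18,639. Book value $85,656.
Year 3: $113,905 × 8/55 = $16,568. Book value $69,088.
Year 4: $113,905 × 7/55 = $14,497. Book value $54,591.
Year 5: $113,905 × 6/55 = $12,426. Book value $42,165.
Year 6: $113,905 × 5/55 = $10,355. Book value $31,810.
Year 7: $113,905 × 4/55 = $8,284. Book value $23,526.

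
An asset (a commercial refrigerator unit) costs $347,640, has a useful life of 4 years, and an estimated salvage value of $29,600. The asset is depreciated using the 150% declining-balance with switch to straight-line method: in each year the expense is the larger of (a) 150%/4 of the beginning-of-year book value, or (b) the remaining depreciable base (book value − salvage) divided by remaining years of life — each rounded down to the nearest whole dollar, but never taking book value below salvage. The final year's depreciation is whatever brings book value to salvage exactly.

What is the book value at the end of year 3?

$82,699

Depreciable base = $347,640 − $29,600 = $318,040.
Year 1: DB = ⌊$347,640 × 150%/4⌋ = $130,365; SL = ⌊$318,040/4⌋ = $79,510 → take DB $130,365. Book value $217,275.
Year 2: DB = ⌊$217,275 × 150%/4⌋ = $81,478; SL = ⌊$187,675/3⌋ = $62,558 → take DB $81,478. Book value $135,797.
Year 3: DB = ⌊$135,797 × 150%/4⌋ = $50,923; SL = ⌊$106,197/2⌋ = $53,098 → take SL $53,098. Book value $82,699.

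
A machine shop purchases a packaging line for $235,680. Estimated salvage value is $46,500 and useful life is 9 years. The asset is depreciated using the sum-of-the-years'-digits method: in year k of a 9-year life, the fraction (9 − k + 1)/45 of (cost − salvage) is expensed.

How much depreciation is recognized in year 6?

$16,816

Depreciable base = $235,680 − $46,500 = $189,180.
Sum of the years' digits = 9+8+7+6+5+4+3+2+1 = 45.
Year 1: $189,180 × 9/45 = $37,836. Book value $197,844.
Year 2: $189,180 × 8/45 = $33,632. Book value $164,212.
Year 3: $189,180 × 7/45 = $29,428. Book value $134,784.
Year 4: $189,180 × 6/45 = $25,224. Book value $109,560.
Year 5: $189,180 × 5/45 = $21,020. Book value $88,540.
Year 6: $189,180 × 4/45 = $16,816. Book value $71,724.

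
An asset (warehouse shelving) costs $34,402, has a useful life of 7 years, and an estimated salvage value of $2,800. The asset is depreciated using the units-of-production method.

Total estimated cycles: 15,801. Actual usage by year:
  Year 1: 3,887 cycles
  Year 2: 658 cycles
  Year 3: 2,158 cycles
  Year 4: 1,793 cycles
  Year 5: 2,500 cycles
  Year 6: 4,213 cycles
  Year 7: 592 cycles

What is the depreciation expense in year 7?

$1,184

Depreciable base = $34,402 − $2,800 = $31,602.
Rate = $31,602 / 15,801 cycles = $2 per cycle.
Year 1: 3,887 × $2 = $7,774. Book value $26,628.
Year 2: 658 × $2 = $1,316. Book value $25,312.
Year 3: 2,158 × $2 = $4,316. Book value $20,996.
Year 4: 1,793 × $2 = $3,586. Book value $17,410.
Year 5: 2,500 × $2 = $5,000. Book value $12,410.
Year 6: 4,213 × $2 = $8,426. Book value $3,984.
Year 7: 592 × $2 = $1,184. Book value $2,800.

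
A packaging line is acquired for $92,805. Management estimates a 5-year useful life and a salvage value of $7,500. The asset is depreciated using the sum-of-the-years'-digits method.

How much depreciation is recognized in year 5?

Depreciable base = $92,805 − $7,500 = $85,305.
Sum of the years' digits = 5+4+3+2+1 = 15.
Year 1: $85,305 × 5/15 = $28,435. Book value $64,370.
Year 2: $85,305 × 4/15 = $22,748. Book value $41,622.
Year 3: $85,305 × 3/15 = $17,061. Book value $24,561.
Year 4: $85,305 × 2/15 = $11,374. Book value $13,187.
Year 5: $85,305 × 1/15 = $5,687. Book value $7,500.

$5,687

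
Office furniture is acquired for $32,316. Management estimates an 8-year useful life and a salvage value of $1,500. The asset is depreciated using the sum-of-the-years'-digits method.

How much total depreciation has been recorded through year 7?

Depreciable base = $32,316 − $1,500 = $30,816.
Sum of the years' digits = 8+7+6+5+4+3+2+1 = 36.
Year 1: $30,816 × 8/36 = $6,848. Book value $25,468.
Year 2: $30,816 × 7/36 = $5,992. Book value $19,476.
Year 3: $30,816 × 6/36 = $5,136. Book value $14,340.
Year 4: $30,816 × 5/36 = $4,280. Book value $10,060.
Year 5: $30,816 × 4/36 = $3,424. Book value $6,636.
Year 6: $30,816 × 3/36 = $2,568. Book value $4,068.
Year 7: $30,816 × 2/36 = $1,712. Book value $2,356.
Accumulated through year 7 = $32,316 − $2,356 = $29,960.

$29,960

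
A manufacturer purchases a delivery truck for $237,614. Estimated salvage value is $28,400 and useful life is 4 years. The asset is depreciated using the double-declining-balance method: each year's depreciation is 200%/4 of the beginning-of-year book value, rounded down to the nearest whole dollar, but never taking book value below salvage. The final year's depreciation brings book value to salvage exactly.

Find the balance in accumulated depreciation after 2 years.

$178,210

Depreciable base = $237,614 − $28,400 = $209,214.
Year 1: ⌊$237,614 × 200%/4⌋ = $118,807. Book value $118,807.
Year 2: ⌊$118,807 × 200%/4⌋ = $59,403. Book value $59,404.
Accumulated through year 2 = $237,614 − $59,404 = $178,210.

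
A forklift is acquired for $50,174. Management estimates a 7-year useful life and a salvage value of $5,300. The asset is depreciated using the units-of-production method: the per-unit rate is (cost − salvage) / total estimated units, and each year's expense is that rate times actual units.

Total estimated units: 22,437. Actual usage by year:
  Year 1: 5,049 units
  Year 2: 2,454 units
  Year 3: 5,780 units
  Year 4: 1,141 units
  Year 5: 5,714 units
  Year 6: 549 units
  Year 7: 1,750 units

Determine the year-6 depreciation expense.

Depreciable base = $50,174 − $5,300 = $44,874.
Rate = $44,874 / 22,437 units = $2 per unit.
Year 1: 5,049 × $2 = $10,098. Book value $40,076.
Year 2: 2,454 × $2 = $4,908. Book value $35,168.
Year 3: 5,780 × $2 = $11,560. Book value $23,608.
Year 4: 1,141 × $2 = $2,282. Book value $21,326.
Year 5: 5,714 × $2 = $11,428. Book value $9,898.
Year 6: 549 × $2 = $1,098. Book value $8,800.

$1,098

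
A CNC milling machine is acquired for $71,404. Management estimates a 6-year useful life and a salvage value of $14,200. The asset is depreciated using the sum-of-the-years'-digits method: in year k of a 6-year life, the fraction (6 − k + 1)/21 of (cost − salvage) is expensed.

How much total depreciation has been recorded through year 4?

$49,032

Depreciable base = $71,404 − $14,200 = $57,204.
Sum of the years' digits = 6+5+4+3+2+1 = 21.
Year 1: $57,204 × 6/21 = $16,344. Book value $55,060.
Year 2: $57,204 × 5/21 = $13,620. Book value $41,440.
Year 3: $57,204 × 4/21 = $10,896. Book value $30,544.
Year 4: $57,204 × 3/21 = $8,172. Book value $22,372.
Accumulated through year 4 = $71,404 − $22,372 = $49,032.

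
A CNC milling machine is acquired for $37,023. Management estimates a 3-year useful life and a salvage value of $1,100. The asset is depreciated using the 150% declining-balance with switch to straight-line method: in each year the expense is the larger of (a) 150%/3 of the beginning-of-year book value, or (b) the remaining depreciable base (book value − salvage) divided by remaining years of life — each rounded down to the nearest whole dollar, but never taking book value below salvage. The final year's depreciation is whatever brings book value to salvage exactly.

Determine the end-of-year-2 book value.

$9,256

Depreciable base = $37,023 − $1,100 = $35,923.
Year 1: DB = ⌊$37,023 × 150%/3⌋ = $18,511; SL = ⌊$35,923/3⌋ = $11,974 → take DB $18,511. Book value $18,512.
Year 2: DB = ⌊$18,512 × 150%/3⌋ = $9,256; SL = ⌊$17,412/2⌋ = $8,706 → take DB $9,256. Book value $9,256.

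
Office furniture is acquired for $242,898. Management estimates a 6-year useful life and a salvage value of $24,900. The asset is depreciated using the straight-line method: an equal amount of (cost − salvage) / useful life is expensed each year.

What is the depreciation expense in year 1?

Depreciable base = $242,898 − $24,900 = $217,998.
Annual expense = $217,998 / 6 = $36,333.

$36,333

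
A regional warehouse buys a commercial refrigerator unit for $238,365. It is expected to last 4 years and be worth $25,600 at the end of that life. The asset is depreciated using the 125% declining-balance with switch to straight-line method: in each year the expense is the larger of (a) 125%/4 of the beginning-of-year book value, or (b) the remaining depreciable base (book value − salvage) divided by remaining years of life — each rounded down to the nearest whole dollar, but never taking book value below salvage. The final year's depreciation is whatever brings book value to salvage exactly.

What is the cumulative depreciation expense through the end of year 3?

Depreciable base = $238,365 − $25,600 = $212,765.
Year 1: DB = ⌊$238,365 × 125%/4⌋ = $74,489; SL = ⌊$212,765/4⌋ = $53,191 → take DB $74,489. Book value $163,876.
Year 2: DB = ⌊$163,876 × 125%/4⌋ = $51,211; SL = ⌊$138,276/3⌋ = $46,092 → take DB $51,211. Book value $112,665.
Year 3: DB = ⌊$112,665 × 125%/4⌋ = $35,207; SL = ⌊$87,065/2⌋ = $43,532 → take SL $43,532. Book value $69,133.
Accumulated through year 3 = $238,365 − $69,133 = $169,232.

$169,232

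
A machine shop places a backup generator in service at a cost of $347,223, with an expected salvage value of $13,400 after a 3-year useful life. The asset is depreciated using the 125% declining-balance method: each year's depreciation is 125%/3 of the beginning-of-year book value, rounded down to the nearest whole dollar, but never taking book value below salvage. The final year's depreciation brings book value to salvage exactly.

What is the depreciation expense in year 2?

$84,394

Depreciable base = $347,223 − $13,400 = $333,823.
Year 1: ⌊$347,223 × 125%/3⌋ = $144,676. Book value $202,547.
Year 2: ⌊$202,547 × 125%/3⌋ = $84,394. Book value $118,153.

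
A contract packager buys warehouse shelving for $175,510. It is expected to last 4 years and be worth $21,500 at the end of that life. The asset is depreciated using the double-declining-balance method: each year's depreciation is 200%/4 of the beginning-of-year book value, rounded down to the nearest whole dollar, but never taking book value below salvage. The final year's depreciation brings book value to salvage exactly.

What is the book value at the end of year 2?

$43,878

Depreciable base = $175,510 − $21,500 = $154,010.
Year 1: ⌊$175,510 × 200%/4⌋ = $87,755. Book value $87,755.
Year 2: ⌊$87,755 × 200%/4⌋ = $43,877. Book value $43,878.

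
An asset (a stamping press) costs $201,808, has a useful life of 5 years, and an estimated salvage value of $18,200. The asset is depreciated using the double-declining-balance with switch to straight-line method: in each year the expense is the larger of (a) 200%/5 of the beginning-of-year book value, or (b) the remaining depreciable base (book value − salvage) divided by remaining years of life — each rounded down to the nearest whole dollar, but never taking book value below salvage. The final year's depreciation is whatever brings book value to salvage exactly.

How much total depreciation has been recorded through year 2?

$129,157

Depreciable base = $201,808 − $18,200 = $183,608.
Year 1: DB = ⌊$201,808 × 200%/5⌋ = $80,723; SL = ⌊$183,608/5⌋ = $36,721 → take DB $80,723. Book value $121,085.
Year 2: DB = ⌊$121,085 × 200%/5⌋ = $48,434; SL = ⌊$102,885/4⌋ = $25,721 → take DB $48,434. Book value $72,651.
Accumulated through year 2 = $201,808 − $72,651 = $129,157.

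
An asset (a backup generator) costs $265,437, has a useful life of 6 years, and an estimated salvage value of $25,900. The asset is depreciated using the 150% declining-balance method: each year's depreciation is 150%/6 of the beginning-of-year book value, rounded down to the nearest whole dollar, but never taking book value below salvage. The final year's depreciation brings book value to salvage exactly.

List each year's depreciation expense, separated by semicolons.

Depreciable base = $265,437 − $25,900 = $239,537.
Year 1: ⌊$265,437 × 150%/6⌋ = $66,359. Book value $199,078.
Year 2: ⌊$199,078 × 150%/6⌋ = $49,769. Book value $149,309.
Year 3: ⌊$149,309 × 150%/6⌋ = $37,327. Book value $111,982.
Year 4: ⌊$111,982 × 150%/6⌋ = $27,995. Book value $83,987.
Year 5: ⌊$83,987 × 150%/6⌋ = $20,996. Book value $62,991.
Year 6 (final): $62,991 − $25,900 = $37,091. Book value $25,900.

$66,359; $49,769; $37,327; $27,995; $20,996; $37,091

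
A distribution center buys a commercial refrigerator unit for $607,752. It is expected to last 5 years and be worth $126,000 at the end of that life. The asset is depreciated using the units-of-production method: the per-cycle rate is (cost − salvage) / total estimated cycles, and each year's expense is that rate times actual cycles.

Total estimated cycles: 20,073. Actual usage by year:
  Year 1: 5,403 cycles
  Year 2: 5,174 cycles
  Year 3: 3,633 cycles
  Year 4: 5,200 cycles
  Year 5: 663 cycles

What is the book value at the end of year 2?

Depreciable base = $607,752 − $126,000 = $481,752.
Rate = $481,752 / 20,073 cycles = $24 per cycle.
Year 1: 5,403 × $24 = $129,672. Book value $478,080.
Year 2: 5,174 × $24 = $124,176. Book value $353,904.

$353,904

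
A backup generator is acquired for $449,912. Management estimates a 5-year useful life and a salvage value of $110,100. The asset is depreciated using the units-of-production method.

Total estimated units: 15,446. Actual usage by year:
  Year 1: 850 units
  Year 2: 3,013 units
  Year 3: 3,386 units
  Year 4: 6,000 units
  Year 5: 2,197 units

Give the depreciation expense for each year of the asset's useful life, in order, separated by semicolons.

$18,700; $66,286; $74,492; $132,000; $48,334

Depreciable base = $449,912 − $110,100 = $339,812.
Rate = $339,812 / 15,446 units = $22 per unit.
Year 1: 850 × $22 = $18,700. Book value $431,212.
Year 2: 3,013 × $22 = $66,286. Book value $364,926.
Year 3: 3,386 × $22 = $74,492. Book value $290,434.
Year 4: 6,000 × $22 = $132,000. Book value $158,434.
Year 5: 2,197 × $22 = $48,334. Book value $110,100.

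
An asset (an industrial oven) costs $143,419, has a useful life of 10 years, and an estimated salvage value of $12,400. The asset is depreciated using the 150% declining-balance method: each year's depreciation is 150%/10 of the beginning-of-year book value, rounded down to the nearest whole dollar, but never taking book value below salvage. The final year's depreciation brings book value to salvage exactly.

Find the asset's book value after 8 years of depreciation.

Depreciable base = $143,419 − $12,400 = $131,019.
Year 1: ⌊$143,419 × 150%/10⌋ = $21,512. Book value $121,907.
Year 2: ⌊$121,907 × 150%/10⌋ = $18,286. Book value $103,621.
Year 3: ⌊$103,621 × 150%/10⌋ = $15,543. Book value $88,078.
Year 4: ⌊$88,078 × 150%/10⌋ = $13,211. Book value $74,867.
Year 5: ⌊$74,867 × 150%/10⌋ = $11,230. Book value $63,637.
Year 6: ⌊$63,637 × 150%/10⌋ = $9,545. Book value $54,092.
Year 7: ⌊$54,092 × 150%/10⌋ = $8,113. Book value $45,979.
Year 8: ⌊$45,979 × 150%/10⌋ = $6,896. Book value $39,083.

$39,083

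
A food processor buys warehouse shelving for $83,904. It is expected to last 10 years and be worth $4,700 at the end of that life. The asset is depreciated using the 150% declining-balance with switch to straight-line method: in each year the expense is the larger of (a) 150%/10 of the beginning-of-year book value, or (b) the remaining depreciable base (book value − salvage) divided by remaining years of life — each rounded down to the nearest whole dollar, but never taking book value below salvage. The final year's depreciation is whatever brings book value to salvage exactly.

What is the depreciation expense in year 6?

$6,506

Depreciable base = $83,904 − $4,700 = $79,204.
Year 1: DB = ⌊$83,904 × 150%/10⌋ = $12,585; SL = ⌊$79,204/10⌋ = $7,920 → take DB $12,585. Book value $71,319.
Year 2: DB = ⌊$71,319 × 150%/10⌋ = $10,697; SL = ⌊$66,619/9⌋ = $7,402 → take DB $10,697. Book value $60,622.
Year 3: DB = ⌊$60,622 × 150%/10⌋ = $9,093; SL = ⌊$55,922/8⌋ = $6,990 → take DB $9,093. Book value $51,529.
Year 4: DB = ⌊$51,529 × 150%/10⌋ = $7,729; SL = ⌊$46,829/7⌋ = $6,689 → take DB $7,729. Book value $43,800.
Year 5: DB = ⌊$43,800 × 150%/10⌋ = $6,570; SL = ⌊$39,100/6⌋ = $6,516 → take DB $6,570. Book value $37,230.
Year 6: DB = ⌊$37,230 × 150%/10⌋ = $5,584; SL = ⌊$32,530/5⌋ = $6,506 → take SL $6,506. Book value $30,724.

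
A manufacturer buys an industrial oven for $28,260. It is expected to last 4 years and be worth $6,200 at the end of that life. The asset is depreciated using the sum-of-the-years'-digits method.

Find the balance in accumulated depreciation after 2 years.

$15,442

Depreciable base = $28,260 − $6,200 = $22,060.
Sum of the years' digits = 4+3+2+1 = 10.
Year 1: $22,060 × 4/10 = $8,824. Book value $19,436.
Year 2: $22,060 × 3/10 = $6,618. Book value $12,818.
Accumulated through year 2 = $28,260 − $12,818 = $15,442.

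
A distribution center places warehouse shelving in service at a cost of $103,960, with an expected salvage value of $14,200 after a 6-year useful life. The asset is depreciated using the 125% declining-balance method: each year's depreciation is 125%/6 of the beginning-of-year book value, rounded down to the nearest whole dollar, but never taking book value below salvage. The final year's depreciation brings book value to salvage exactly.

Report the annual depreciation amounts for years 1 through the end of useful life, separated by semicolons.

$21,658; $17,146; $13,574; $10,746; $8,507; $18,129

Depreciable base = $103,960 − $14,200 = $89,760.
Year 1: ⌊$103,960 × 125%/6⌋ = $21,658. Book value $82,302.
Year 2: ⌊$82,302 × 125%/6⌋ = $17,146. Book value $65,156.
Year 3: ⌊$65,156 × 125%/6⌋ = $13,574. Book value $51,582.
Year 4: ⌊$51,582 × 125%/6⌋ = $10,746. Book value $40,836.
Year 5: ⌊$40,836 × 125%/6⌋ = $8,507. Book value $32,329.
Year 6 (final): $32,329 − $14,200 = $18,129. Book value $14,200.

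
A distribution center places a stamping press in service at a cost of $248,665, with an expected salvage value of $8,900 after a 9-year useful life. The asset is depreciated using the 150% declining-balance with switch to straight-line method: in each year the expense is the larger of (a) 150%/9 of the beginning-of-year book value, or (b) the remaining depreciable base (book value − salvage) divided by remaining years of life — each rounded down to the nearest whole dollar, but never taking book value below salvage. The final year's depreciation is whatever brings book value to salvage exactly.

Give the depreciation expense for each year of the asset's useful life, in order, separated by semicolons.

Depreciable base = $248,665 − $8,900 = $239,765.
Year 1: DB = ⌊$248,665 × 150%/9⌋ = $41,444; SL = ⌊$239,765/9⌋ = $26,640 → take DB $41,444. Book value $207,221.
Year 2: DB = ⌊$207,221 × 150%/9⌋ = $34,536; SL = ⌊$198,321/8⌋ = $24,790 → take DB $34,536. Book value $172,685.
Year 3: DB = ⌊$172,685 × 150%/9⌋ = $28,780; SL = ⌊$163,785/7⌋ = $23,397 → take DB $28,780. Book value $143,905.
Year 4: DB = ⌊$143,905 × 150%/9⌋ = $23,984; SL = ⌊$135,005/6⌋ = $22,500 → take DB $23,984. Book value $119,921.
Year 5: DB = ⌊$119,921 × 150%/9⌋ = $19,986; SL = ⌊$111,021/5⌋ = $22,204 → take SL $22,204. Book value $97,717.
Year 6: DB = ⌊$97,717 × 150%/9⌋ = $16,286; SL = ⌊$88,817/4⌋ = $22,204 → take SL $22,204. Book value $75,513.
Year 7: DB = ⌊$75,513 × 150%/9⌋ = $12,585; SL = ⌊$66,613/3⌋ = $22,204 → take SL $22,204. Book value $53,309.
Year 8: DB = ⌊$53,309 × 150%/9⌋ = $8,884; SL = ⌊$44,409/2⌋ = $22,204 → take SL $22,204. Book value $31,105.
Year 9 (final): $31,105 − $8,900 = $22,205. Book value $8,900.

$41,444; $34,536; $28,780; $23,984; $22,204; $22,204; $22,204; $22,204; $22,205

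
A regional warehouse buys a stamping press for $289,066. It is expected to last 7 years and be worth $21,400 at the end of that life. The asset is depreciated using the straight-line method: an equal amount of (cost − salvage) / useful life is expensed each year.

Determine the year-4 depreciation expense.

$38,238

Depreciable base = $289,066 − $21,400 = $267,666.
Annual expense = $267,666 / 7 = $38,238.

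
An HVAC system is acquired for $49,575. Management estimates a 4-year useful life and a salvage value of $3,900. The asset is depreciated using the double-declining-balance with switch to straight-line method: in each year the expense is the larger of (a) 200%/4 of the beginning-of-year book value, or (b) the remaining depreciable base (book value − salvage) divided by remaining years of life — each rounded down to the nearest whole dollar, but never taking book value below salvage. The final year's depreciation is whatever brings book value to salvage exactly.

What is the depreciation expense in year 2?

$12,394

Depreciable base = $49,575 − $3,900 = $45,675.
Year 1: DB = ⌊$49,575 × 200%/4⌋ = $24,787; SL = ⌊$45,675/4⌋ = $11,418 → take DB $24,787. Book value $24,788.
Year 2: DB = ⌊$24,788 × 200%/4⌋ = $12,394; SL = ⌊$20,888/3⌋ = $6,962 → take DB $12,394. Book value $12,394.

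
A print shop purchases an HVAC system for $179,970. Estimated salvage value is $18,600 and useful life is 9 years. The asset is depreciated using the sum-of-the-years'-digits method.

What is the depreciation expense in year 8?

Depreciable base = $179,970 − $18,600 = $161,370.
Sum of the years' digits = 9+8+7+6+5+4+3+2+1 = 45.
Year 1: $161,370 × 9/45 = $32,274. Book value $147,696.
Year 2: $161,370 × 8/45 = $28,688. Book value $119,008.
Year 3: $161,370 × 7/45 = $25,102. Book value $93,906.
Year 4: $161,370 × 6/45 = $21,516. Book value $72,390.
Year 5: $161,370 × 5/45 = $17,930. Book value $54,460.
Year 6: $161,370 × 4/45 = $14,344. Book value $40,116.
Year 7: $161,370 × 3/45 = $10,758. Book value $29,358.
Year 8: $161,370 × 2/45 = $7,172. Book value $22,186.

$7,172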